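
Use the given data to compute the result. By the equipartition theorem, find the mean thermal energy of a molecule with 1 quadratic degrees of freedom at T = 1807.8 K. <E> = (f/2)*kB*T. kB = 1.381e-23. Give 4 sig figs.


Step 1: f/2 = 1/2 = 0.5
Step 2: kB*T = 1.381e-23 * 1807.8 = 2.497e-20
Step 3: <E> = 0.5 * 2.497e-20 = 1.248e-20 J

1.248e-20


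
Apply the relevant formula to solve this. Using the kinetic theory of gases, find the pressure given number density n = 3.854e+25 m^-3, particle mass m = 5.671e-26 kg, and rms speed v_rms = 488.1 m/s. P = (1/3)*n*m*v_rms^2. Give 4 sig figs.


Step 1: v_rms^2 = 488.1^2 = 2.382e+05
Step 2: n*m = 3.854e+25*5.671e-26 = 2.186
Step 3: P = (1/3)*2.186*2.382e+05 = 1.736e+05 Pa

1.736e+05


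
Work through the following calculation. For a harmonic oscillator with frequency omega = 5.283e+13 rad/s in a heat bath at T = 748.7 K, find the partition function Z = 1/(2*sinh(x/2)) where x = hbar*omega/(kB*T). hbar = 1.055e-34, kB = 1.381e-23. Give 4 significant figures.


Step 1: Compute x = hbar*omega/(kB*T) = 1.055e-34*5.283e+13/(1.381e-23*748.7) = 0.5391
Step 2: x/2 = 0.2695
Step 3: sinh(x/2) = 0.2728
Step 4: Z = 1/(2*0.2728) = 1.833

1.833


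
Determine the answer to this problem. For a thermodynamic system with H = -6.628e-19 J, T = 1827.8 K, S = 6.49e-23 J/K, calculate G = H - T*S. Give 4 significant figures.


Step 1: T*S = 1827.8 * 6.49e-23 = 1.186e-19 J
Step 2: G = H - T*S = -6.628e-19 - 1.186e-19
Step 3: G = -7.814e-19 J

-7.814e-19


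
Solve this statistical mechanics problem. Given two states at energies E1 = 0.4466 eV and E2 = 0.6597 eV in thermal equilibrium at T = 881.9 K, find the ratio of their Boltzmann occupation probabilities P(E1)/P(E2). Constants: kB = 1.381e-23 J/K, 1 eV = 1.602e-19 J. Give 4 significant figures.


Step 1: Compute energy difference dE = E1 - E2 = 0.4466 - 0.6597 = -0.2131 eV
Step 2: Convert to Joules: dE_J = -0.2131 * 1.602e-19 = -3.414e-20 J
Step 3: Compute exponent = -dE_J / (kB * T) = -(-3.414e-20) / (1.381e-23 * 881.9) = 2.803
Step 4: P(E1)/P(E2) = exp(2.803) = 16.5

16.5


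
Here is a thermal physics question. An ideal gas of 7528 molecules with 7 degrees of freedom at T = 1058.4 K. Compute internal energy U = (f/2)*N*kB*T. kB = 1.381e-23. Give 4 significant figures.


Step 1: f/2 = 7/2 = 3.5
Step 2: N*kB*T = 7528*1.381e-23*1058.4 = 1.1e-16
Step 3: U = 3.5 * 1.1e-16 = 3.851e-16 J

3.851e-16


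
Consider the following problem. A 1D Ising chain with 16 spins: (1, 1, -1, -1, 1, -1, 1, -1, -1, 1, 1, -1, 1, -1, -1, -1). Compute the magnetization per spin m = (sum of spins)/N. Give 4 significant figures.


Step 1: Count up spins (+1): 7, down spins (-1): 9
Step 2: Total magnetization M = 7 - 9 = -2
Step 3: m = M/N = -2/16 = -0.125

-0.125


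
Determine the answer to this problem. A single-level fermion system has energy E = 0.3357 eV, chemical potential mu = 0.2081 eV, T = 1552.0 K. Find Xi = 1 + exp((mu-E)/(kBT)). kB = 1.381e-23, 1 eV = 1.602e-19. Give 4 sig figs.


Step 1: (mu - E) = 0.2081 - 0.3357 = -0.1276 eV
Step 2: x = (mu-E)*eV/(kB*T) = -0.1276*1.602e-19/(1.381e-23*1552.0) = -0.9537
Step 3: exp(x) = 0.3853
Step 4: Xi = 1 + 0.3853 = 1.385

1.385


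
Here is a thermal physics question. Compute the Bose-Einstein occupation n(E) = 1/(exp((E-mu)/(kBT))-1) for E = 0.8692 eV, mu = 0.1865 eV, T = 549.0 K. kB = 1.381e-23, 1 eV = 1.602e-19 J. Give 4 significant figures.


Step 1: (E - mu) = 0.6827 eV
Step 2: x = (E-mu)*eV/(kB*T) = 0.6827*1.602e-19/(1.381e-23*549.0) = 14.43
Step 3: exp(x) = 1.84e+06
Step 4: n = 1/(exp(x)-1) = 5.434e-07

5.434e-07


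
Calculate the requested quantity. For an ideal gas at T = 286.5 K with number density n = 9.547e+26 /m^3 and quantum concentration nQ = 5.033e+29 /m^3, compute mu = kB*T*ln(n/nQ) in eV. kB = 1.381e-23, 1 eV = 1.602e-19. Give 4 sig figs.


Step 1: n/nQ = 9.547e+26/5.033e+29 = 0.001897
Step 2: ln(n/nQ) = -6.268
Step 3: mu = kB*T*ln(n/nQ) = 3.957e-21*-6.268 = -2.48e-20 J
Step 4: Convert to eV: -2.48e-20/1.602e-19 = -0.1548 eV

-0.1548


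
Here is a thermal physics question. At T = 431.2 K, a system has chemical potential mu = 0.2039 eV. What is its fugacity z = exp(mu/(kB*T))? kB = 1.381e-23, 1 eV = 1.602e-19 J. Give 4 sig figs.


Step 1: Convert mu to Joules: 0.2039*1.602e-19 = 3.266e-20 J
Step 2: kB*T = 1.381e-23*431.2 = 5.955e-21 J
Step 3: mu/(kB*T) = 5.485
Step 4: z = exp(5.485) = 241.1

241.1


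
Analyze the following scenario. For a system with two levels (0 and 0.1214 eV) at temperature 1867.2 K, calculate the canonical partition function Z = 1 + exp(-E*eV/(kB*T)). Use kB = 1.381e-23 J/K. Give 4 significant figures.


Step 1: Compute beta*E = E*eV/(kB*T) = 0.1214*1.602e-19/(1.381e-23*1867.2) = 0.7542
Step 2: exp(-beta*E) = exp(-0.7542) = 0.4704
Step 3: Z = 1 + 0.4704 = 1.47

1.47


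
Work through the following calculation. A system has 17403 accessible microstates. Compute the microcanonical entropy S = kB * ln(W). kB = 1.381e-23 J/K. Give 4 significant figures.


Step 1: ln(W) = ln(17403) = 9.764
Step 2: S = kB * ln(W) = 1.381e-23 * 9.764
Step 3: S = 1.348e-22 J/K

1.348e-22


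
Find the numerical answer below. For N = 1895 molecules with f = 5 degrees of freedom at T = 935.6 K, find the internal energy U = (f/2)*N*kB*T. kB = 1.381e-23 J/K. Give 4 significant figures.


Step 1: f/2 = 5/2 = 2.5
Step 2: N*kB*T = 1895*1.381e-23*935.6 = 2.448e-17
Step 3: U = 2.5 * 2.448e-17 = 6.121e-17 J

6.121e-17


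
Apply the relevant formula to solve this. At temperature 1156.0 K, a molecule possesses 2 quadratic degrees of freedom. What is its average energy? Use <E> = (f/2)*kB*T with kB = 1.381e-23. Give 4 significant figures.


Step 1: f/2 = 2/2 = 1
Step 2: kB*T = 1.381e-23 * 1156.0 = 1.596e-20
Step 3: <E> = 1 * 1.596e-20 = 1.596e-20 J

1.596e-20


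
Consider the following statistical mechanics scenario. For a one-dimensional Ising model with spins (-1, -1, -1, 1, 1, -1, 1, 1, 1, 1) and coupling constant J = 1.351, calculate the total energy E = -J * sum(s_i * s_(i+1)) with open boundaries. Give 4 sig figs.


Step 1: Nearest-neighbor products: 1, 1, -1, 1, -1, -1, 1, 1, 1
Step 2: Sum of products = 3
Step 3: E = -1.351 * 3 = -4.053

-4.053


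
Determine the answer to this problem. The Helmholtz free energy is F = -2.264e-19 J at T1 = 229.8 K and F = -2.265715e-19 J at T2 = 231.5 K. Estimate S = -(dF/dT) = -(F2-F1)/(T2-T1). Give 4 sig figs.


Step 1: dF = F2 - F1 = -2.265715e-19 - (-2.264e-19) = -1.715e-22 J
Step 2: dT = T2 - T1 = 231.5 - 229.8 = 1.7 K
Step 3: S = -dF/dT = -(-1.715e-22)/1.7 = 1.009e-22 J/K

1.009e-22


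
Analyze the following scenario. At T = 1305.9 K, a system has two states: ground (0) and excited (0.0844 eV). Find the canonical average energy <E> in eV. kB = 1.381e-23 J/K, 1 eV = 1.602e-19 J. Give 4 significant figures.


Step 1: beta*E = 0.0844*1.602e-19/(1.381e-23*1305.9) = 0.7497
Step 2: exp(-beta*E) = 0.4725
Step 3: <E> = 0.0844*0.4725/(1+0.4725) = 0.02708 eV

0.02708


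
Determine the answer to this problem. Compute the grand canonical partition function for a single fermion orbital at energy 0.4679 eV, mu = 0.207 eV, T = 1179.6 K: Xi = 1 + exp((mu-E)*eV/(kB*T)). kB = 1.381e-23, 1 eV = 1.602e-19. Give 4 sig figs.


Step 1: (mu - E) = 0.207 - 0.4679 = -0.2609 eV
Step 2: x = (mu-E)*eV/(kB*T) = -0.2609*1.602e-19/(1.381e-23*1179.6) = -2.566
Step 3: exp(x) = 0.07686
Step 4: Xi = 1 + 0.07686 = 1.077

1.077


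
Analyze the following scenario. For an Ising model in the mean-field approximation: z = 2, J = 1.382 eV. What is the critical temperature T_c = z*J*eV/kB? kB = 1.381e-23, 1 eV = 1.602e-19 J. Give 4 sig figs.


Step 1: z*J = 2*1.382 = 2.764 eV
Step 2: Convert to Joules: 2.764*1.602e-19 = 4.428e-19 J
Step 3: T_c = 4.428e-19 / 1.381e-23 = 3.206e+04 K

3.206e+04


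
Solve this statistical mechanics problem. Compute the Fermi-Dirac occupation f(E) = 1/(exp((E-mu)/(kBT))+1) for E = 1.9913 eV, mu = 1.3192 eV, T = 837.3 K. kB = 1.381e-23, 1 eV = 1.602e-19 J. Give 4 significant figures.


Step 1: (E - mu) = 1.9913 - 1.3192 = 0.6721 eV
Step 2: Convert: (E-mu)*eV = 1.077e-19 J
Step 3: x = (E-mu)*eV/(kB*T) = 9.312
Step 4: f = 1/(exp(9.312)+1) = 9.037e-05

9.037e-05


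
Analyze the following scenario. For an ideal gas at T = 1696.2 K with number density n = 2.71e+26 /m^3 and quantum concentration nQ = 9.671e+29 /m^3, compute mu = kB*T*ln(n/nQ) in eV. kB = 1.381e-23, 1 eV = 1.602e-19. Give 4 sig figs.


Step 1: n/nQ = 2.71e+26/9.671e+29 = 0.0002802
Step 2: ln(n/nQ) = -8.18
Step 3: mu = kB*T*ln(n/nQ) = 2.342e-20*-8.18 = -1.916e-19 J
Step 4: Convert to eV: -1.916e-19/1.602e-19 = -1.196 eV

-1.196


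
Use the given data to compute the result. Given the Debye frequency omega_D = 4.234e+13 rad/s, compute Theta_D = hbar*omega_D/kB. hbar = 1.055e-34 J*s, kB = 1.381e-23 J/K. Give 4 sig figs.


Step 1: hbar*omega_D = 1.055e-34 * 4.234e+13 = 4.467e-21 J
Step 2: Theta_D = 4.467e-21 / 1.381e-23
Step 3: Theta_D = 323.5 K

323.5


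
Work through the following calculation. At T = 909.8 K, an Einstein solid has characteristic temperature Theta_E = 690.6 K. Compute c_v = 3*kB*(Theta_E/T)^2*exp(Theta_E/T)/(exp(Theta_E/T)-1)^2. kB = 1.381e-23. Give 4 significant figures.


Step 1: x = Theta_E/T = 690.6/909.8 = 0.7591
Step 2: x^2 = 0.5762
Step 3: exp(x) = 2.136
Step 4: c_v = 3*1.381e-23*0.5762*2.136/(2.136-1)^2 = 3.95e-23

3.95e-23


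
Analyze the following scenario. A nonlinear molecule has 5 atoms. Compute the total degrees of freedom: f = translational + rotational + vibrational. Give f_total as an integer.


Step 1: Translational DOF = 3
Step 2: Rotational DOF (nonlinear) = 3
Step 3: Vibrational DOF = 3*5 - 6 = 9
Step 4: Total = 3 + 3 + 9 = 15

15


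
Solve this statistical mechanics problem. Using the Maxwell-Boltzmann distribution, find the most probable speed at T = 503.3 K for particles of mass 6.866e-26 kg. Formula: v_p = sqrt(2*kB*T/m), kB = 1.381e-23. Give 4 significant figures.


Step 1: Numerator = 2*kB*T = 2*1.381e-23*503.3 = 1.39e-20
Step 2: Ratio = 1.39e-20 / 6.866e-26 = 2.025e+05
Step 3: v_p = sqrt(2.025e+05) = 450 m/s

450


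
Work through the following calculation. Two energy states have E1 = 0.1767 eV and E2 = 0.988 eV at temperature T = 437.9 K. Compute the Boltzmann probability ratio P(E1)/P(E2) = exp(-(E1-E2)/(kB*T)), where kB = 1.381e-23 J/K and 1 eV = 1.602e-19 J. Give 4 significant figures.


Step 1: Compute energy difference dE = E1 - E2 = 0.1767 - 0.988 = -0.8113 eV
Step 2: Convert to Joules: dE_J = -0.8113 * 1.602e-19 = -1.3e-19 J
Step 3: Compute exponent = -dE_J / (kB * T) = -(-1.3e-19) / (1.381e-23 * 437.9) = 21.49
Step 4: P(E1)/P(E2) = exp(21.49) = 2.157e+09

2.157e+09


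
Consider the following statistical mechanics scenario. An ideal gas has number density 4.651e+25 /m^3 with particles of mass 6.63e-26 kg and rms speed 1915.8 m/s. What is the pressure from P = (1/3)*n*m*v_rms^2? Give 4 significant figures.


Step 1: v_rms^2 = 1915.8^2 = 3.67e+06
Step 2: n*m = 4.651e+25*6.63e-26 = 3.084
Step 3: P = (1/3)*3.084*3.67e+06 = 3.773e+06 Pa

3.773e+06


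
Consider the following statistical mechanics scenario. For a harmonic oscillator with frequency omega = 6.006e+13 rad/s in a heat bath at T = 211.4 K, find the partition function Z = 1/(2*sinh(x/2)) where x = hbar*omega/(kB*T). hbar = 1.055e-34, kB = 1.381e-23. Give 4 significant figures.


Step 1: Compute x = hbar*omega/(kB*T) = 1.055e-34*6.006e+13/(1.381e-23*211.4) = 2.17
Step 2: x/2 = 1.085
Step 3: sinh(x/2) = 1.311
Step 4: Z = 1/(2*1.311) = 0.3814

0.3814


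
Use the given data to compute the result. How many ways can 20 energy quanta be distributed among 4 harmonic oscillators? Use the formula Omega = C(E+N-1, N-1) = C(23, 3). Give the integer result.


Step 1: Use binomial coefficient C(23, 3)
Step 2: Numerator = 23! / 20!
Step 3: Denominator = 3!
Step 4: Omega = 1771

1771


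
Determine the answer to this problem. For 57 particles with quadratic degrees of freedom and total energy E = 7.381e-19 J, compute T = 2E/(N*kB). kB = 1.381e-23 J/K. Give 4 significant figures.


Step 1: Numerator = 2*E = 2*7.381e-19 = 1.476e-18 J
Step 2: Denominator = N*kB = 57*1.381e-23 = 7.872e-22
Step 3: T = 1.476e-18 / 7.872e-22 = 1875 K

1875


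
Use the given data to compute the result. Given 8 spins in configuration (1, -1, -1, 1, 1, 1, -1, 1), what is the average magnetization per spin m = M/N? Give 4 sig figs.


Step 1: Count up spins (+1): 5, down spins (-1): 3
Step 2: Total magnetization M = 5 - 3 = 2
Step 3: m = M/N = 2/8 = 0.25

0.25


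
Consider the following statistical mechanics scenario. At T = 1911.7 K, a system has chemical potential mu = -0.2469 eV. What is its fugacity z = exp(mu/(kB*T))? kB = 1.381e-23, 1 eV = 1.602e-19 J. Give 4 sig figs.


Step 1: Convert mu to Joules: -0.2469*1.602e-19 = -3.955e-20 J
Step 2: kB*T = 1.381e-23*1911.7 = 2.64e-20 J
Step 3: mu/(kB*T) = -1.498
Step 4: z = exp(-1.498) = 0.2235

0.2235


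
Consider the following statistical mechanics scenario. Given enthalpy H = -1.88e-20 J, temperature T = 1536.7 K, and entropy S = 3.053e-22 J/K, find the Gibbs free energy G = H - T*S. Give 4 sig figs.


Step 1: T*S = 1536.7 * 3.053e-22 = 4.692e-19 J
Step 2: G = H - T*S = -1.88e-20 - 4.692e-19
Step 3: G = -4.88e-19 J

-4.88e-19


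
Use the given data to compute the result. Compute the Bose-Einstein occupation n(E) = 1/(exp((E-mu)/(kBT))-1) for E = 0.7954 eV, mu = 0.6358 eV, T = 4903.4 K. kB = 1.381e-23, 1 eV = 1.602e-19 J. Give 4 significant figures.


Step 1: (E - mu) = 0.1596 eV
Step 2: x = (E-mu)*eV/(kB*T) = 0.1596*1.602e-19/(1.381e-23*4903.4) = 0.3776
Step 3: exp(x) = 1.459
Step 4: n = 1/(exp(x)-1) = 2.18

2.18


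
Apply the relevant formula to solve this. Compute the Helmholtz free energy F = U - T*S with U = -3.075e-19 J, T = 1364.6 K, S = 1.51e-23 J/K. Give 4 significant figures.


Step 1: T*S = 1364.6 * 1.51e-23 = 2.061e-20 J
Step 2: F = U - T*S = -3.075e-19 - 2.061e-20
Step 3: F = -3.281e-19 J

-3.281e-19


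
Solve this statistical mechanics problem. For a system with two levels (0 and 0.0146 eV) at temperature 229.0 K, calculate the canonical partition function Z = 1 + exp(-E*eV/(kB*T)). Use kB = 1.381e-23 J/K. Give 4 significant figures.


Step 1: Compute beta*E = E*eV/(kB*T) = 0.0146*1.602e-19/(1.381e-23*229.0) = 0.7396
Step 2: exp(-beta*E) = exp(-0.7396) = 0.4773
Step 3: Z = 1 + 0.4773 = 1.477

1.477


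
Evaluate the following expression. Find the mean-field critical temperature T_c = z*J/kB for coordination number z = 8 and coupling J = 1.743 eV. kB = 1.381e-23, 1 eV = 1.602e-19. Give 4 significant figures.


Step 1: z*J = 8*1.743 = 13.94 eV
Step 2: Convert to Joules: 13.94*1.602e-19 = 2.234e-18 J
Step 3: T_c = 2.234e-18 / 1.381e-23 = 1.618e+05 K

1.618e+05


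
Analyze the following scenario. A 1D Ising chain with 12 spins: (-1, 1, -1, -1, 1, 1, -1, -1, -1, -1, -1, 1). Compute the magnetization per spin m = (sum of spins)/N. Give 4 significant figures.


Step 1: Count up spins (+1): 4, down spins (-1): 8
Step 2: Total magnetization M = 4 - 8 = -4
Step 3: m = M/N = -4/12 = -0.3333

-0.3333


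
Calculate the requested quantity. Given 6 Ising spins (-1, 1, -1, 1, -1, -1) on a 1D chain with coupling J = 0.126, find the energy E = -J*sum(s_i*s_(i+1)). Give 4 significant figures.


Step 1: Nearest-neighbor products: -1, -1, -1, -1, 1
Step 2: Sum of products = -3
Step 3: E = -0.126 * -3 = 0.378

0.378


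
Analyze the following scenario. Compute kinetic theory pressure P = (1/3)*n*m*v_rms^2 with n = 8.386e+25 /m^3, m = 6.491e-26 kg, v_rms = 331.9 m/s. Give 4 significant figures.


Step 1: v_rms^2 = 331.9^2 = 1.102e+05
Step 2: n*m = 8.386e+25*6.491e-26 = 5.443
Step 3: P = (1/3)*5.443*1.102e+05 = 1.999e+05 Pa

1.999e+05


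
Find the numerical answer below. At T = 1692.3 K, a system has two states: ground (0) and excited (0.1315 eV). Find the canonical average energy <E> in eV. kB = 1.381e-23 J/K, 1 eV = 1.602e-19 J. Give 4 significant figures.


Step 1: beta*E = 0.1315*1.602e-19/(1.381e-23*1692.3) = 0.9014
Step 2: exp(-beta*E) = 0.406
Step 3: <E> = 0.1315*0.406/(1+0.406) = 0.03797 eV

0.03797


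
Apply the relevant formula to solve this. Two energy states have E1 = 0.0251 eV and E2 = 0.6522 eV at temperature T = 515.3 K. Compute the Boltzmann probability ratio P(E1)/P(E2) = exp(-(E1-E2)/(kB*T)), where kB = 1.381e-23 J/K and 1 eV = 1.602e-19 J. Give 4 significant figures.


Step 1: Compute energy difference dE = E1 - E2 = 0.0251 - 0.6522 = -0.6271 eV
Step 2: Convert to Joules: dE_J = -0.6271 * 1.602e-19 = -1.005e-19 J
Step 3: Compute exponent = -dE_J / (kB * T) = -(-1.005e-19) / (1.381e-23 * 515.3) = 14.12
Step 4: P(E1)/P(E2) = exp(14.12) = 1.352e+06

1.352e+06


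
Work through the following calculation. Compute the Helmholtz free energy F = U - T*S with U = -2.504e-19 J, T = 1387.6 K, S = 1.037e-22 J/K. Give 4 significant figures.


Step 1: T*S = 1387.6 * 1.037e-22 = 1.439e-19 J
Step 2: F = U - T*S = -2.504e-19 - 1.439e-19
Step 3: F = -3.943e-19 J

-3.943e-19


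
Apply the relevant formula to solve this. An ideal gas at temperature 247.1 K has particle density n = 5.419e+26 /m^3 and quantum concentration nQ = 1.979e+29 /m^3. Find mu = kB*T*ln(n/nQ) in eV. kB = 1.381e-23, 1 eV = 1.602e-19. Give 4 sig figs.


Step 1: n/nQ = 5.419e+26/1.979e+29 = 0.002738
Step 2: ln(n/nQ) = -5.9
Step 3: mu = kB*T*ln(n/nQ) = 3.412e-21*-5.9 = -2.013e-20 J
Step 4: Convert to eV: -2.013e-20/1.602e-19 = -0.1257 eV

-0.1257


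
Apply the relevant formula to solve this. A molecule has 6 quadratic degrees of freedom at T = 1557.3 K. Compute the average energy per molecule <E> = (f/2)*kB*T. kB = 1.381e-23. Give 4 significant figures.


Step 1: f/2 = 6/2 = 3
Step 2: kB*T = 1.381e-23 * 1557.3 = 2.151e-20
Step 3: <E> = 3 * 2.151e-20 = 6.452e-20 J

6.452e-20


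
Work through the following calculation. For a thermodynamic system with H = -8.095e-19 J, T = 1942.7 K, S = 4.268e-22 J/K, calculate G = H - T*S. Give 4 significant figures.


Step 1: T*S = 1942.7 * 4.268e-22 = 8.291e-19 J
Step 2: G = H - T*S = -8.095e-19 - 8.291e-19
Step 3: G = -1.639e-18 J

-1.639e-18


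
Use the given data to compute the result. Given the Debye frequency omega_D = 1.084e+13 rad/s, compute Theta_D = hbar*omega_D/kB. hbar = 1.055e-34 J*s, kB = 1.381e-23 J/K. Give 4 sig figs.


Step 1: hbar*omega_D = 1.055e-34 * 1.084e+13 = 1.144e-21 J
Step 2: Theta_D = 1.144e-21 / 1.381e-23
Step 3: Theta_D = 82.81 K

82.81


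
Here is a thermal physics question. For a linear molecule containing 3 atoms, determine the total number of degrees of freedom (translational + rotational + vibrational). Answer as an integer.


Step 1: Translational DOF = 3
Step 2: Rotational DOF (linear) = 2
Step 3: Vibrational DOF = 3*3 - 5 = 4
Step 4: Total = 3 + 2 + 4 = 9

9


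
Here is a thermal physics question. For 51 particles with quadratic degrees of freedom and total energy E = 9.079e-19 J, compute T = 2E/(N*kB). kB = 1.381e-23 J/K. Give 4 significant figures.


Step 1: Numerator = 2*E = 2*9.079e-19 = 1.816e-18 J
Step 2: Denominator = N*kB = 51*1.381e-23 = 7.043e-22
Step 3: T = 1.816e-18 / 7.043e-22 = 2578 K

2578


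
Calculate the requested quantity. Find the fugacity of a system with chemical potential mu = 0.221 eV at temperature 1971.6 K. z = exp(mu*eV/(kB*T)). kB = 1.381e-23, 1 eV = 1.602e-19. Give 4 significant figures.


Step 1: Convert mu to Joules: 0.221*1.602e-19 = 3.54e-20 J
Step 2: kB*T = 1.381e-23*1971.6 = 2.723e-20 J
Step 3: mu/(kB*T) = 1.3
Step 4: z = exp(1.3) = 3.67

3.67


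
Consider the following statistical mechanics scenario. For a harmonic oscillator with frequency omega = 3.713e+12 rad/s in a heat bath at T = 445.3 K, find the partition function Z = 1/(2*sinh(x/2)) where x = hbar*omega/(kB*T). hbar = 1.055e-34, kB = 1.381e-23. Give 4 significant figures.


Step 1: Compute x = hbar*omega/(kB*T) = 1.055e-34*3.713e+12/(1.381e-23*445.3) = 0.0637
Step 2: x/2 = 0.03185
Step 3: sinh(x/2) = 0.03185
Step 4: Z = 1/(2*0.03185) = 15.7

15.7


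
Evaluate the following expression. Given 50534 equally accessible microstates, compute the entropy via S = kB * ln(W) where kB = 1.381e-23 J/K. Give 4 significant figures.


Step 1: ln(W) = ln(50534) = 10.83
Step 2: S = kB * ln(W) = 1.381e-23 * 10.83
Step 3: S = 1.496e-22 J/K

1.496e-22


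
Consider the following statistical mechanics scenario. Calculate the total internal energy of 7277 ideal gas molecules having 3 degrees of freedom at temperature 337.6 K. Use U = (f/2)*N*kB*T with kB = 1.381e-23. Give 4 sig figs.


Step 1: f/2 = 3/2 = 1.5
Step 2: N*kB*T = 7277*1.381e-23*337.6 = 3.393e-17
Step 3: U = 1.5 * 3.393e-17 = 5.089e-17 J

5.089e-17


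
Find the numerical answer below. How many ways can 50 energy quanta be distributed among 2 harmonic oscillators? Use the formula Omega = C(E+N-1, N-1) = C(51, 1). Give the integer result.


Step 1: Use binomial coefficient C(51, 1)
Step 2: Numerator = 51! / 50!
Step 3: Denominator = 1!
Step 4: Omega = 51

51


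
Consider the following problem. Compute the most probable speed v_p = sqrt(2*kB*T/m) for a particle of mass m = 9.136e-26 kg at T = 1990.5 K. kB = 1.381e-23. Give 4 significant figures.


Step 1: Numerator = 2*kB*T = 2*1.381e-23*1990.5 = 5.498e-20
Step 2: Ratio = 5.498e-20 / 9.136e-26 = 6.018e+05
Step 3: v_p = sqrt(6.018e+05) = 775.7 m/s

775.7


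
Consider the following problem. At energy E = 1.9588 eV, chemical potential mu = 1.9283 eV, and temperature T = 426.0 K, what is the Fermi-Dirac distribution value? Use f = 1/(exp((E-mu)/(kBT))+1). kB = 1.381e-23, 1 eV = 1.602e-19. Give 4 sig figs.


Step 1: (E - mu) = 1.9588 - 1.9283 = 0.0305 eV
Step 2: Convert: (E-mu)*eV = 4.886e-21 J
Step 3: x = (E-mu)*eV/(kB*T) = 0.8305
Step 4: f = 1/(exp(0.8305)+1) = 0.3035

0.3035


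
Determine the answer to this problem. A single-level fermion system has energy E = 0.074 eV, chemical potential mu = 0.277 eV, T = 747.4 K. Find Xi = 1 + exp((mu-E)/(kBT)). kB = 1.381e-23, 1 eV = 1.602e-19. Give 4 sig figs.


Step 1: (mu - E) = 0.277 - 0.074 = 0.203 eV
Step 2: x = (mu-E)*eV/(kB*T) = 0.203*1.602e-19/(1.381e-23*747.4) = 3.151
Step 3: exp(x) = 23.35
Step 4: Xi = 1 + 23.35 = 24.35

24.35


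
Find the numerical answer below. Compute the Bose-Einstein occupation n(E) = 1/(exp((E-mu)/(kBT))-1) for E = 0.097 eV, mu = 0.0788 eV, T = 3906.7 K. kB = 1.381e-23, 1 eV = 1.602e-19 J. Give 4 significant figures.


Step 1: (E - mu) = 0.0182 eV
Step 2: x = (E-mu)*eV/(kB*T) = 0.0182*1.602e-19/(1.381e-23*3906.7) = 0.05404
Step 3: exp(x) = 1.056
Step 4: n = 1/(exp(x)-1) = 18.01

18.01


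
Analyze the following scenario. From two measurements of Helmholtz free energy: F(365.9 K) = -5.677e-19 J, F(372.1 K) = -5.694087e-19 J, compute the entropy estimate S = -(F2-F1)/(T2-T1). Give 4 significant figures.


Step 1: dF = F2 - F1 = -5.694087e-19 - (-5.677e-19) = -1.7087e-21 J
Step 2: dT = T2 - T1 = 372.1 - 365.9 = 6.2 K
Step 3: S = -dF/dT = -(-1.7087e-21)/6.2 = 2.756e-22 J/K

2.756e-22


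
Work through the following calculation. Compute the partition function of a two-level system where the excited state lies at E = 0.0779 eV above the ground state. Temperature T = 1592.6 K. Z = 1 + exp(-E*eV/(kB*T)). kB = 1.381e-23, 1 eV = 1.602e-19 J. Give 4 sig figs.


Step 1: Compute beta*E = E*eV/(kB*T) = 0.0779*1.602e-19/(1.381e-23*1592.6) = 0.5674
Step 2: exp(-beta*E) = exp(-0.5674) = 0.567
Step 3: Z = 1 + 0.567 = 1.567

1.567


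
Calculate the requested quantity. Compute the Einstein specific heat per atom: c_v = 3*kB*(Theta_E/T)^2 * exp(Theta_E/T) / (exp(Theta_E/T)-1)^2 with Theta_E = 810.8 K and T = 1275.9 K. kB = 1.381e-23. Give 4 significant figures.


Step 1: x = Theta_E/T = 810.8/1275.9 = 0.6355
Step 2: x^2 = 0.4038
Step 3: exp(x) = 1.888
Step 4: c_v = 3*1.381e-23*0.4038*1.888/(1.888-1)^2 = 4.006e-23

4.006e-23


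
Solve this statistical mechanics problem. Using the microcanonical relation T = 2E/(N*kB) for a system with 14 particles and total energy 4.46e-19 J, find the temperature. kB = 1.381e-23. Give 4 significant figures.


Step 1: Numerator = 2*E = 2*4.46e-19 = 8.92e-19 J
Step 2: Denominator = N*kB = 14*1.381e-23 = 1.933e-22
Step 3: T = 8.92e-19 / 1.933e-22 = 4614 K

4614


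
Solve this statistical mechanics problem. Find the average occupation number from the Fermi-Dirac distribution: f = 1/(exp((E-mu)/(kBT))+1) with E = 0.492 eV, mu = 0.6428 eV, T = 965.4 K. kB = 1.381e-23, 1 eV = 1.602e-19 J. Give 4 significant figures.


Step 1: (E - mu) = 0.492 - 0.6428 = -0.1508 eV
Step 2: Convert: (E-mu)*eV = -2.416e-20 J
Step 3: x = (E-mu)*eV/(kB*T) = -1.812
Step 4: f = 1/(exp(-1.812)+1) = 0.8596

0.8596


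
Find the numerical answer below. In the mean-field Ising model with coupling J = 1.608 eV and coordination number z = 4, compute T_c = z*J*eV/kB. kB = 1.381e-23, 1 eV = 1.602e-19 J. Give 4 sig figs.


Step 1: z*J = 4*1.608 = 6.432 eV
Step 2: Convert to Joules: 6.432*1.602e-19 = 1.03e-18 J
Step 3: T_c = 1.03e-18 / 1.381e-23 = 7.461e+04 K

7.461e+04


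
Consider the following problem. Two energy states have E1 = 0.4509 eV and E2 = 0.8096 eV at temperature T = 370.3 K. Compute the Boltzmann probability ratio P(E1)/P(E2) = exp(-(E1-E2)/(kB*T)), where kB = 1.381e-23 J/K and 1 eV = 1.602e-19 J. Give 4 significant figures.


Step 1: Compute energy difference dE = E1 - E2 = 0.4509 - 0.8096 = -0.3587 eV
Step 2: Convert to Joules: dE_J = -0.3587 * 1.602e-19 = -5.746e-20 J
Step 3: Compute exponent = -dE_J / (kB * T) = -(-5.746e-20) / (1.381e-23 * 370.3) = 11.24
Step 4: P(E1)/P(E2) = exp(11.24) = 7.588e+04

7.588e+04


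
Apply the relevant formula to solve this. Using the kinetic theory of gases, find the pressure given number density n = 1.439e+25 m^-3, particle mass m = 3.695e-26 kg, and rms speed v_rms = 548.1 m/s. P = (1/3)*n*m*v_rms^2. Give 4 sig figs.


Step 1: v_rms^2 = 548.1^2 = 3.004e+05
Step 2: n*m = 1.439e+25*3.695e-26 = 0.5317
Step 3: P = (1/3)*0.5317*3.004e+05 = 5.324e+04 Pa

5.324e+04


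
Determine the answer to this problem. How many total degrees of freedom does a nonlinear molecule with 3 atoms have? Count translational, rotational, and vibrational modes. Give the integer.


Step 1: Translational DOF = 3
Step 2: Rotational DOF (nonlinear) = 3
Step 3: Vibrational DOF = 3*3 - 6 = 3
Step 4: Total = 3 + 3 + 3 = 9

9


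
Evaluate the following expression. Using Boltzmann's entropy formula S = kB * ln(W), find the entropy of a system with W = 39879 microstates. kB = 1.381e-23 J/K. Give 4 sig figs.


Step 1: ln(W) = ln(39879) = 10.59
Step 2: S = kB * ln(W) = 1.381e-23 * 10.59
Step 3: S = 1.463e-22 J/K

1.463e-22


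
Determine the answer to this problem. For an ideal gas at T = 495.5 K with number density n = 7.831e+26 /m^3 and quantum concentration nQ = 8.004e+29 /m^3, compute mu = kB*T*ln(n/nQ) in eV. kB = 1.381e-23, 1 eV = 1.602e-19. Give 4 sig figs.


Step 1: n/nQ = 7.831e+26/8.004e+29 = 0.0009784
Step 2: ln(n/nQ) = -6.93
Step 3: mu = kB*T*ln(n/nQ) = 6.843e-21*-6.93 = -4.742e-20 J
Step 4: Convert to eV: -4.742e-20/1.602e-19 = -0.296 eV

-0.296


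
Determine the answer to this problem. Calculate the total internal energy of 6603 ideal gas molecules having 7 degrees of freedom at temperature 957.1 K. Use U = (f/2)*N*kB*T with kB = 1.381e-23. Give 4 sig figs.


Step 1: f/2 = 7/2 = 3.5
Step 2: N*kB*T = 6603*1.381e-23*957.1 = 8.728e-17
Step 3: U = 3.5 * 8.728e-17 = 3.055e-16 J

3.055e-16


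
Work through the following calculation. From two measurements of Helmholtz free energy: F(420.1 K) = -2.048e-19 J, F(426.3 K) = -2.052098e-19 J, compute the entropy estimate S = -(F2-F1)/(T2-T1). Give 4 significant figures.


Step 1: dF = F2 - F1 = -2.052098e-19 - (-2.048e-19) = -4.098e-22 J
Step 2: dT = T2 - T1 = 426.3 - 420.1 = 6.2 K
Step 3: S = -dF/dT = -(-4.098e-22)/6.2 = 6.61e-23 J/K

6.61e-23


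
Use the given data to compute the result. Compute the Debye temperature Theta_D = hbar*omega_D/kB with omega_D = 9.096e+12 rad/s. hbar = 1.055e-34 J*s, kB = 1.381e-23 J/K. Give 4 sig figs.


Step 1: hbar*omega_D = 1.055e-34 * 9.096e+12 = 9.596e-22 J
Step 2: Theta_D = 9.596e-22 / 1.381e-23
Step 3: Theta_D = 69.49 K

69.49


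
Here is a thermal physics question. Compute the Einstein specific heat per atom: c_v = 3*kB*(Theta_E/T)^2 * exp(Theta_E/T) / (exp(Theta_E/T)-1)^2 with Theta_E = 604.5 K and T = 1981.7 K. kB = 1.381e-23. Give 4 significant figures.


Step 1: x = Theta_E/T = 604.5/1981.7 = 0.305
Step 2: x^2 = 0.09305
Step 3: exp(x) = 1.357
Step 4: c_v = 3*1.381e-23*0.09305*1.357/(1.357-1)^2 = 4.111e-23

4.111e-23


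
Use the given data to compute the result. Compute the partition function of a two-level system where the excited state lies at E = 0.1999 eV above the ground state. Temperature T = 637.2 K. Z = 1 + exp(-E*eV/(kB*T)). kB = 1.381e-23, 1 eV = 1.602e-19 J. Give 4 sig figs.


Step 1: Compute beta*E = E*eV/(kB*T) = 0.1999*1.602e-19/(1.381e-23*637.2) = 3.639
Step 2: exp(-beta*E) = exp(-3.639) = 0.02627
Step 3: Z = 1 + 0.02627 = 1.026

1.026


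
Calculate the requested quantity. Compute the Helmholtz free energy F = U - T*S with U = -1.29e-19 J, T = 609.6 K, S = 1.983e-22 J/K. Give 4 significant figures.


Step 1: T*S = 609.6 * 1.983e-22 = 1.209e-19 J
Step 2: F = U - T*S = -1.29e-19 - 1.209e-19
Step 3: F = -2.499e-19 J

-2.499e-19


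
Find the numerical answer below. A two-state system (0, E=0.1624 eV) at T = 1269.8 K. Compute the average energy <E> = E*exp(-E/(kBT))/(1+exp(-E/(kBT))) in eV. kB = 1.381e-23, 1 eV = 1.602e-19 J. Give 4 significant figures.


Step 1: beta*E = 0.1624*1.602e-19/(1.381e-23*1269.8) = 1.484
Step 2: exp(-beta*E) = 0.2268
Step 3: <E> = 0.1624*0.2268/(1+0.2268) = 0.03002 eV

0.03002


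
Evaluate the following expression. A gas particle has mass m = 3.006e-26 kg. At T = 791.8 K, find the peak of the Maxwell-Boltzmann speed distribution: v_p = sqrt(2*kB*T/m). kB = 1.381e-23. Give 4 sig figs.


Step 1: Numerator = 2*kB*T = 2*1.381e-23*791.8 = 2.187e-20
Step 2: Ratio = 2.187e-20 / 3.006e-26 = 7.275e+05
Step 3: v_p = sqrt(7.275e+05) = 853 m/s

853


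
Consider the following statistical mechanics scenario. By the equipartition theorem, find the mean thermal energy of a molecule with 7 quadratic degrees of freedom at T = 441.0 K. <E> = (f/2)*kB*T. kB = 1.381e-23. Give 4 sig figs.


Step 1: f/2 = 7/2 = 3.5
Step 2: kB*T = 1.381e-23 * 441.0 = 6.09e-21
Step 3: <E> = 3.5 * 6.09e-21 = 2.132e-20 J

2.132e-20


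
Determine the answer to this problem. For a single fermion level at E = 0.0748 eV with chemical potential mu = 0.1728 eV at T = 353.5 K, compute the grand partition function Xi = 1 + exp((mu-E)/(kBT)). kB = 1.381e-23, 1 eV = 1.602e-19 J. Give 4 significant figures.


Step 1: (mu - E) = 0.1728 - 0.0748 = 0.098 eV
Step 2: x = (mu-E)*eV/(kB*T) = 0.098*1.602e-19/(1.381e-23*353.5) = 3.216
Step 3: exp(x) = 24.93
Step 4: Xi = 1 + 24.93 = 25.93

25.93


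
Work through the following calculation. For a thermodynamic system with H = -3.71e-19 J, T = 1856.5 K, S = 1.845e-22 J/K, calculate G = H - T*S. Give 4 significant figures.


Step 1: T*S = 1856.5 * 1.845e-22 = 3.425e-19 J
Step 2: G = H - T*S = -3.71e-19 - 3.425e-19
Step 3: G = -7.135e-19 J

-7.135e-19


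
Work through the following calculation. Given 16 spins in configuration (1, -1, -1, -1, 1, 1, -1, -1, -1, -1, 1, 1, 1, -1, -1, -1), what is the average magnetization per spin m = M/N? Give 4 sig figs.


Step 1: Count up spins (+1): 6, down spins (-1): 10
Step 2: Total magnetization M = 6 - 10 = -4
Step 3: m = M/N = -4/16 = -0.25

-0.25


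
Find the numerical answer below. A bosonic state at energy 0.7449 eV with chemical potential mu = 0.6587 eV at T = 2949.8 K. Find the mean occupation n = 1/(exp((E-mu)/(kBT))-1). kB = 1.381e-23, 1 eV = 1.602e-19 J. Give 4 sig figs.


Step 1: (E - mu) = 0.0862 eV
Step 2: x = (E-mu)*eV/(kB*T) = 0.0862*1.602e-19/(1.381e-23*2949.8) = 0.339
Step 3: exp(x) = 1.404
Step 4: n = 1/(exp(x)-1) = 2.478

2.478


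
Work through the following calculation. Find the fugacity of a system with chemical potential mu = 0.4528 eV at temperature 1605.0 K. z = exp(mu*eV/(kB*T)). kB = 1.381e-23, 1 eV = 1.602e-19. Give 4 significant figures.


Step 1: Convert mu to Joules: 0.4528*1.602e-19 = 7.254e-20 J
Step 2: kB*T = 1.381e-23*1605.0 = 2.217e-20 J
Step 3: mu/(kB*T) = 3.273
Step 4: z = exp(3.273) = 26.38

26.38


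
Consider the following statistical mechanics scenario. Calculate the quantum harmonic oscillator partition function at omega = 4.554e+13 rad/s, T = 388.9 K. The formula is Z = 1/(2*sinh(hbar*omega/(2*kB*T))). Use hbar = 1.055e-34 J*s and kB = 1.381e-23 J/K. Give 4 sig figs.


Step 1: Compute x = hbar*omega/(kB*T) = 1.055e-34*4.554e+13/(1.381e-23*388.9) = 0.8946
Step 2: x/2 = 0.4473
Step 3: sinh(x/2) = 0.4623
Step 4: Z = 1/(2*0.4623) = 1.081

1.081


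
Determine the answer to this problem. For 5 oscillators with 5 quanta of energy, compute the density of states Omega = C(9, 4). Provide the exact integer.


Step 1: Use binomial coefficient C(9, 4)
Step 2: Numerator = 9! / 5!
Step 3: Denominator = 4!
Step 4: Omega = 126

126


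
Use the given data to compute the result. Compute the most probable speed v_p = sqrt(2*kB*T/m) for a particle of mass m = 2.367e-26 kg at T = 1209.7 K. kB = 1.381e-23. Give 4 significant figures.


Step 1: Numerator = 2*kB*T = 2*1.381e-23*1209.7 = 3.341e-20
Step 2: Ratio = 3.341e-20 / 2.367e-26 = 1.412e+06
Step 3: v_p = sqrt(1.412e+06) = 1188 m/s

1188


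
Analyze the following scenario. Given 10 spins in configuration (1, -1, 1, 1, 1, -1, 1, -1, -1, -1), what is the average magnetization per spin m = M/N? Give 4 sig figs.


Step 1: Count up spins (+1): 5, down spins (-1): 5
Step 2: Total magnetization M = 5 - 5 = 0
Step 3: m = M/N = 0/10 = 0

0


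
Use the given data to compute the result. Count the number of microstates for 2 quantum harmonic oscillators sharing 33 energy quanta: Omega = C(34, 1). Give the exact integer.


Step 1: Use binomial coefficient C(34, 1)
Step 2: Numerator = 34! / 33!
Step 3: Denominator = 1!
Step 4: Omega = 34

34


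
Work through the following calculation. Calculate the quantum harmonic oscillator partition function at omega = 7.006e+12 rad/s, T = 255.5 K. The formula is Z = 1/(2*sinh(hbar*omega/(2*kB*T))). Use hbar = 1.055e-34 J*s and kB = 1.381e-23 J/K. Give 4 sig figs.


Step 1: Compute x = hbar*omega/(kB*T) = 1.055e-34*7.006e+12/(1.381e-23*255.5) = 0.2095
Step 2: x/2 = 0.1047
Step 3: sinh(x/2) = 0.1049
Step 4: Z = 1/(2*0.1049) = 4.765

4.765


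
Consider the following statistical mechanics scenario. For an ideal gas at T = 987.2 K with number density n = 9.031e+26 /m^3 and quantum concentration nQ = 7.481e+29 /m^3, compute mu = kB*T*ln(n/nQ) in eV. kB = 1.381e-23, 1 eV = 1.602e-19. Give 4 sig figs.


Step 1: n/nQ = 9.031e+26/7.481e+29 = 0.001207
Step 2: ln(n/nQ) = -6.719
Step 3: mu = kB*T*ln(n/nQ) = 1.363e-20*-6.719 = -9.161e-20 J
Step 4: Convert to eV: -9.161e-20/1.602e-19 = -0.5718 eV

-0.5718


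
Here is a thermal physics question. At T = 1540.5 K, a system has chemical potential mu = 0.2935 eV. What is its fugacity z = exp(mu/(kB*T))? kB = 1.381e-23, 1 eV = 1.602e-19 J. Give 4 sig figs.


Step 1: Convert mu to Joules: 0.2935*1.602e-19 = 4.702e-20 J
Step 2: kB*T = 1.381e-23*1540.5 = 2.127e-20 J
Step 3: mu/(kB*T) = 2.21
Step 4: z = exp(2.21) = 9.117

9.117


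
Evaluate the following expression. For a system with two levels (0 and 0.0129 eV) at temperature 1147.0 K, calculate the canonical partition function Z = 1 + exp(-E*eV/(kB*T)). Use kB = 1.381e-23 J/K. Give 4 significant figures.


Step 1: Compute beta*E = E*eV/(kB*T) = 0.0129*1.602e-19/(1.381e-23*1147.0) = 0.1305
Step 2: exp(-beta*E) = exp(-0.1305) = 0.8777
Step 3: Z = 1 + 0.8777 = 1.878

1.878


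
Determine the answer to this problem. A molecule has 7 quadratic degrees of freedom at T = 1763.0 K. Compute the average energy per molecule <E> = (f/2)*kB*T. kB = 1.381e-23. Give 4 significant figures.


Step 1: f/2 = 7/2 = 3.5
Step 2: kB*T = 1.381e-23 * 1763.0 = 2.435e-20
Step 3: <E> = 3.5 * 2.435e-20 = 8.521e-20 J

8.521e-20


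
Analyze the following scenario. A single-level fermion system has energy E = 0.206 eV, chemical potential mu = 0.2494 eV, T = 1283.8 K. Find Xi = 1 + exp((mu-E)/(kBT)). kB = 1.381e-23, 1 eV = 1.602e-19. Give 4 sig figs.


Step 1: (mu - E) = 0.2494 - 0.206 = 0.0434 eV
Step 2: x = (mu-E)*eV/(kB*T) = 0.0434*1.602e-19/(1.381e-23*1283.8) = 0.3922
Step 3: exp(x) = 1.48
Step 4: Xi = 1 + 1.48 = 2.48

2.48


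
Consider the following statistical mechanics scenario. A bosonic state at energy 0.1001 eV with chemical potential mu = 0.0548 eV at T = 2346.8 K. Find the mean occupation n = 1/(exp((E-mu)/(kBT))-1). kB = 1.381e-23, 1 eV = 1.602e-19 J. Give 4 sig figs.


Step 1: (E - mu) = 0.0453 eV
Step 2: x = (E-mu)*eV/(kB*T) = 0.0453*1.602e-19/(1.381e-23*2346.8) = 0.2239
Step 3: exp(x) = 1.251
Step 4: n = 1/(exp(x)-1) = 3.985

3.985


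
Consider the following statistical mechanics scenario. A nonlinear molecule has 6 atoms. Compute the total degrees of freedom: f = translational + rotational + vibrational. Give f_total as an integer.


Step 1: Translational DOF = 3
Step 2: Rotational DOF (nonlinear) = 3
Step 3: Vibrational DOF = 3*6 - 6 = 12
Step 4: Total = 3 + 3 + 12 = 18

18


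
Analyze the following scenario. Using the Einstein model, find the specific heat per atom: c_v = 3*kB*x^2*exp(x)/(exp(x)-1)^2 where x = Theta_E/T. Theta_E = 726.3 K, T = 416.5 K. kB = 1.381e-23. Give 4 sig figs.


Step 1: x = Theta_E/T = 726.3/416.5 = 1.744
Step 2: x^2 = 3.041
Step 3: exp(x) = 5.719
Step 4: c_v = 3*1.381e-23*3.041*5.719/(5.719-1)^2 = 3.235e-23

3.235e-23


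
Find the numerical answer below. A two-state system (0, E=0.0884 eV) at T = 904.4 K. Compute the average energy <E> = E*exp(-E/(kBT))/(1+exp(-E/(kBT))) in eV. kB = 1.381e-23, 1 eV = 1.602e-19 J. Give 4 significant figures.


Step 1: beta*E = 0.0884*1.602e-19/(1.381e-23*904.4) = 1.134
Step 2: exp(-beta*E) = 0.3218
Step 3: <E> = 0.0884*0.3218/(1+0.3218) = 0.02152 eV

0.02152


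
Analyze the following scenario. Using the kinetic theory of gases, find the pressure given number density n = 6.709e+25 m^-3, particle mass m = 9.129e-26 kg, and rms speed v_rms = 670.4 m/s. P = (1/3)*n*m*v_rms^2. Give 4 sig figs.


Step 1: v_rms^2 = 670.4^2 = 4.494e+05
Step 2: n*m = 6.709e+25*9.129e-26 = 6.125
Step 3: P = (1/3)*6.125*4.494e+05 = 9.175e+05 Pa

9.175e+05


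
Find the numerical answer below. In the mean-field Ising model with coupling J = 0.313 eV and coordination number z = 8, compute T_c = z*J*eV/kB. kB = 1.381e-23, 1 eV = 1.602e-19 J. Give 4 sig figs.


Step 1: z*J = 8*0.313 = 2.504 eV
Step 2: Convert to Joules: 2.504*1.602e-19 = 4.011e-19 J
Step 3: T_c = 4.011e-19 / 1.381e-23 = 2.905e+04 K

2.905e+04


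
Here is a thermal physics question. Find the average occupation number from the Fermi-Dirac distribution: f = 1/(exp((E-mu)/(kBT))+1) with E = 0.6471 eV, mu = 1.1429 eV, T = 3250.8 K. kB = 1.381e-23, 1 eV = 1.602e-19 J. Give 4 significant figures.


Step 1: (E - mu) = 0.6471 - 1.1429 = -0.4958 eV
Step 2: Convert: (E-mu)*eV = -7.943e-20 J
Step 3: x = (E-mu)*eV/(kB*T) = -1.769
Step 4: f = 1/(exp(-1.769)+1) = 0.8544

0.8544


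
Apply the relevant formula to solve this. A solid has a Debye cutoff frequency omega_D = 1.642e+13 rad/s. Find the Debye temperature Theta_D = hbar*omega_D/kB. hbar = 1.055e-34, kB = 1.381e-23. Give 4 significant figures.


Step 1: hbar*omega_D = 1.055e-34 * 1.642e+13 = 1.732e-21 J
Step 2: Theta_D = 1.732e-21 / 1.381e-23
Step 3: Theta_D = 125.4 K

125.4


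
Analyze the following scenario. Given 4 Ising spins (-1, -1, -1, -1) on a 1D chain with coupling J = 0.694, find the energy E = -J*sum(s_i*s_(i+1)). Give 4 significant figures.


Step 1: Nearest-neighbor products: 1, 1, 1
Step 2: Sum of products = 3
Step 3: E = -0.694 * 3 = -2.082

-2.082
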